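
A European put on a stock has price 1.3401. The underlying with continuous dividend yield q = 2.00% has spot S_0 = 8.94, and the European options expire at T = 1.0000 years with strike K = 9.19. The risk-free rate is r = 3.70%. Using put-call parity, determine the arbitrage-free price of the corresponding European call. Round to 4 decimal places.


Answer: Call price = 1.2469

Derivation:
Put-call parity: C - P = S_0 * exp(-qT) - K * exp(-rT).
S_0 * exp(-qT) = 8.9400 * 0.98019867 = 8.76297614
K * exp(-rT) = 9.1900 * 0.96367614 = 8.85618368
C = P + S*exp(-qT) - K*exp(-rT)
C = 1.3401 + 8.76297614 - 8.85618368 = 1.2469


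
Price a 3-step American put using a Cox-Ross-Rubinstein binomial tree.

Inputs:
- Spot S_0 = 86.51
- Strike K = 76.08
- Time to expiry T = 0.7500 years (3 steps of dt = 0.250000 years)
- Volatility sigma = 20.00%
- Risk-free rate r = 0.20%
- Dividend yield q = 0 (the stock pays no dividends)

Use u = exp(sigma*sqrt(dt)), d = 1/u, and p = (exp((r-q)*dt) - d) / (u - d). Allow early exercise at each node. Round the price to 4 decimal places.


dt = T/N = 0.250000
u = exp(sigma*sqrt(dt)) = 1.105171; d = 1/u = 0.904837
p = (exp((r-q)*dt) - d) / (u - d) = 0.477517
Discount per step: exp(-r*dt) = 0.999500
Stock lattice S(k, i) with i counting down-moves:
  k=0: S(0,0) = 86.5100
  k=1: S(1,0) = 95.6083; S(1,1) = 78.2775
  k=2: S(2,0) = 105.6636; S(2,1) = 86.5100; S(2,2) = 70.8284
  k=3: S(3,0) = 116.7763; S(3,1) = 95.6083; S(3,2) = 78.2775; S(3,3) = 64.0882
Terminal payoffs V(N, i) = max(K - S_T, 0):
  V(3,0) = 0.000000; V(3,1) = 0.000000; V(3,2) = 0.000000; V(3,3) = 11.991816
Backward induction: V(k, i) = exp(-r*dt) * [p * V(k+1, i) + (1-p) * V(k+1, i+1)]; then take max(V_cont, immediate exercise) for American.
  V(2,0) = exp(-r*dt) * [p*0.000000 + (1-p)*0.000000] = 0.000000; exercise = 0.000000; V(2,0) = max -> 0.000000
  V(2,1) = exp(-r*dt) * [p*0.000000 + (1-p)*0.000000] = 0.000000; exercise = 0.000000; V(2,1) = max -> 0.000000
  V(2,2) = exp(-r*dt) * [p*0.000000 + (1-p)*11.991816] = 6.262385; exercise = 5.251603; V(2,2) = max -> 6.262385
  V(1,0) = exp(-r*dt) * [p*0.000000 + (1-p)*0.000000] = 0.000000; exercise = 0.000000; V(1,0) = max -> 0.000000
  V(1,1) = exp(-r*dt) * [p*0.000000 + (1-p)*6.262385] = 3.270352; exercise = 0.000000; V(1,1) = max -> 3.270352
  V(0,0) = exp(-r*dt) * [p*0.000000 + (1-p)*3.270352] = 1.707848; exercise = 0.000000; V(0,0) = max -> 1.707848

Answer: Price = V(0,0) = 1.7078


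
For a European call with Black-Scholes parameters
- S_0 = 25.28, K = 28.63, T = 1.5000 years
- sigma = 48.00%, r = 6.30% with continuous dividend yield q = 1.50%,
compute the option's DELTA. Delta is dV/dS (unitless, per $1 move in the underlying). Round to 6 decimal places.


d1 = 0.2047338814; d2 = -0.3831436569
phi(d1) = 0.3906682618; exp(-qT) = 0.9777512372; exp(-rT) = 0.9098277346
N(d1) = 0.5811099762
Delta = exp(-qT) * N(d1) = 0.9777512372 * 0.5811099762 = 0.568181

Answer: Delta = 0.568181


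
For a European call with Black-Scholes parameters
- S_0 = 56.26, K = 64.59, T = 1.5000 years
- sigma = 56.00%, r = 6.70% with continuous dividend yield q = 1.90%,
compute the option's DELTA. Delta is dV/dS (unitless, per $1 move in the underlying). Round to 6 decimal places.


d1 = 0.2465880956; d2 = -0.4392690324
phi(d1) = 0.3869958236; exp(-qT) = 0.9719022941; exp(-rT) = 0.9043851124
N(d1) = 0.5973864908
Delta = exp(-qT) * N(d1) = 0.9719022941 * 0.5973864908 = 0.580601

Answer: Delta = 0.580601


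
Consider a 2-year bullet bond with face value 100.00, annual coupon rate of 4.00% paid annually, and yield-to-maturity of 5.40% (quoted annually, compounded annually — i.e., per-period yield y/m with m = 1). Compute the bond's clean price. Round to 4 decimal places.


Coupon per period c = face * coupon_rate / m = 4.000000
Periods per year m = 1; per-period yield y/m = 0.054000
Number of cashflows N = 2
Cashflows (t years, CF_t, discount factor 1/(1+y/m)^(m*t), PV):
  t = 1.0000: CF_t = 4.000000, DF = 0.948767, PV = 3.795066
  t = 2.0000: CF_t = 104.000000, DF = 0.900158, PV = 93.616439
Price P = sum_t PV_t = 97.411505

Answer: Price = 97.4115


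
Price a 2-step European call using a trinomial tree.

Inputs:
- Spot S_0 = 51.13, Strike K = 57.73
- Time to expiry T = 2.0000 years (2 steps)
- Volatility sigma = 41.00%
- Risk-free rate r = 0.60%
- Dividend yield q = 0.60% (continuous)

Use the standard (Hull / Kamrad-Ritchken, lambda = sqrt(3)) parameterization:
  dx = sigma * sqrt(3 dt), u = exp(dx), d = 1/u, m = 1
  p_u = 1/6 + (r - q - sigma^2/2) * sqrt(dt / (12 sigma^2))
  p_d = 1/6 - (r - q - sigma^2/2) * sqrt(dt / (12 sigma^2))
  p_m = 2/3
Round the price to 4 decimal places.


Answer: Price = V(0,0) = 8.3105

Derivation:
dt = T/N = 1.000000; dx = sigma*sqrt(3*dt) = 0.710141
u = exp(dx) = 2.034278; d = 1/u = 0.491575
p_u = 0.107488, p_m = 0.666667, p_d = 0.225845
Discount per step: exp(-r*dt) = 0.994018
Stock lattice S(k, j) with j the centered position index:
  k=0: S(0,+0) = 51.1300
  k=1: S(1,-1) = 25.1342; S(1,+0) = 51.1300; S(1,+1) = 104.0126
  k=2: S(2,-2) = 12.3554; S(2,-1) = 25.1342; S(2,+0) = 51.1300; S(2,+1) = 104.0126; S(2,+2) = 211.5906
Terminal payoffs V(N, j) = max(S_T - K, 0):
  V(2,-2) = 0.000000; V(2,-1) = 0.000000; V(2,+0) = 0.000000; V(2,+1) = 46.282620; V(2,+2) = 153.860557
Backward induction: V(k, j) = exp(-r*dt) * [p_u * V(k+1, j+1) + p_m * V(k+1, j) + p_d * V(k+1, j-1)]
  V(1,-1) = exp(-r*dt) * [p_u*0.000000 + p_m*0.000000 + p_d*0.000000] = 0.000000
  V(1,+0) = exp(-r*dt) * [p_u*46.282620 + p_m*0.000000 + p_d*0.000000] = 4.945079
  V(1,+1) = exp(-r*dt) * [p_u*153.860557 + p_m*46.282620 + p_d*0.000000] = 47.109776
  V(0,+0) = exp(-r*dt) * [p_u*47.109776 + p_m*4.945079 + p_d*0.000000] = 8.310455


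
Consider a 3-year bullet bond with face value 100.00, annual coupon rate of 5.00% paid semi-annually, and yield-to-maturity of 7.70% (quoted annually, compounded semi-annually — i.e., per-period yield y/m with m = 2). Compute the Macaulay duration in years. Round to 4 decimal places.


Answer: Macaulay duration = 2.8150 years

Derivation:
Coupon per period c = face * coupon_rate / m = 2.500000
Periods per year m = 2; per-period yield y/m = 0.038500
Number of cashflows N = 6
Cashflows (t years, CF_t, discount factor 1/(1+y/m)^(m*t), PV):
  t = 0.5000: CF_t = 2.500000, DF = 0.962927, PV = 2.407318
  t = 1.0000: CF_t = 2.500000, DF = 0.927229, PV = 2.318072
  t = 1.5000: CF_t = 2.500000, DF = 0.892854, PV = 2.232135
  t = 2.0000: CF_t = 2.500000, DF = 0.859754, PV = 2.149384
  t = 2.5000: CF_t = 2.500000, DF = 0.827880, PV = 2.069700
  t = 3.0000: CF_t = 102.500000, DF = 0.797188, PV = 81.711816
Price P = sum_t PV_t = 92.888426
Macaulay numerator sum_t t * PV_t:
  t * PV_t at t = 0.5000: 1.203659
  t * PV_t at t = 1.0000: 2.318072
  t * PV_t at t = 1.5000: 3.348203
  t * PV_t at t = 2.0000: 4.298768
  t * PV_t at t = 2.5000: 5.174251
  t * PV_t at t = 3.0000: 245.135447
Macaulay duration D = (sum_t t * PV_t) / P = 261.478400 / 92.888426 = 2.814973


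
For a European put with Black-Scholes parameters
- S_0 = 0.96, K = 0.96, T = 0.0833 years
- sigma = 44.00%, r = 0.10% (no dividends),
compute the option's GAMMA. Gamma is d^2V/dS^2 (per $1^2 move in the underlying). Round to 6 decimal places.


Answer: Gamma = 3.265653

Derivation:
d1 = 0.0641517753; d2 = -0.0628398780
phi(d1) = 0.3981222109; exp(-qT) = 1.0000000000; exp(-rT) = 0.9999167035
Gamma = exp(-qT) * phi(d1) / (S * sigma * sqrt(T)) = 1.0000000000 * 0.3981222109 / (0.9600 * 0.4400 * 0.2886173938) = 3.265653


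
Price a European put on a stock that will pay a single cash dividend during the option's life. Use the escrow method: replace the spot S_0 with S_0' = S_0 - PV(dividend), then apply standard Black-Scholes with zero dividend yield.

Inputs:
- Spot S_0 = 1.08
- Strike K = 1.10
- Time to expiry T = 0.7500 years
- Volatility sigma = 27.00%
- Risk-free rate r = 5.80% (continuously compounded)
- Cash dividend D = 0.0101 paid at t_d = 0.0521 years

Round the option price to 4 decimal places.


PV(D) = D * exp(-r * t_d) = 0.0101 * 0.99698276 = 0.01006953
S_0' = S_0 - PV(D) = 1.0800 - 0.01006953 = 1.06993047
d1 = (ln(S_0'/K) + (r + sigma^2/2)*T) / (sigma*sqrt(T)) = 0.18441418
d2 = d1 - sigma*sqrt(T) = -0.04941268
exp(-rT) = 0.95743255
N(-d1) = 0.42684427; N(-d2) = 0.51970479
P = K * exp(-rT) * N(-d2) - S_0' * N(-d1) = 1.1000 * 0.95743255 * 0.51970479 - 1.06993047 * 0.42684427 = 0.0906

Answer: Price = 0.0906


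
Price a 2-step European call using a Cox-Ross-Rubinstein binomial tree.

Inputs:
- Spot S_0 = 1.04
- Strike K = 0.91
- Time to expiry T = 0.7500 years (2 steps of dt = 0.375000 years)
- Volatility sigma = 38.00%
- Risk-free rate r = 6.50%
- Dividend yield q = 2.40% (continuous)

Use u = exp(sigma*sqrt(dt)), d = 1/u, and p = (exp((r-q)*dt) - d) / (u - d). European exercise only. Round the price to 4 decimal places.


Answer: Price = V(0,0) = 0.2222

Derivation:
dt = T/N = 0.375000
u = exp(sigma*sqrt(dt)) = 1.262005; d = 1/u = 0.792390
p = (exp((r-q)*dt) - d) / (u - d) = 0.475078
Discount per step: exp(-r*dt) = 0.975920
Stock lattice S(k, i) with i counting down-moves:
  k=0: S(0,0) = 1.0400
  k=1: S(1,0) = 1.3125; S(1,1) = 0.8241
  k=2: S(2,0) = 1.6564; S(2,1) = 1.0400; S(2,2) = 0.6530
Terminal payoffs V(N, i) = max(S_T - K, 0):
  V(2,0) = 0.746362; V(2,1) = 0.130000; V(2,2) = 0.000000
Backward induction: V(k, i) = exp(-r*dt) * [p * V(k+1, i) + (1-p) * V(k+1, i+1)].
  V(1,0) = exp(-r*dt) * [p*0.746362 + (1-p)*0.130000] = 0.412639
  V(1,1) = exp(-r*dt) * [p*0.130000 + (1-p)*0.000000] = 0.060273
  V(0,0) = exp(-r*dt) * [p*0.412639 + (1-p)*0.060273] = 0.222192


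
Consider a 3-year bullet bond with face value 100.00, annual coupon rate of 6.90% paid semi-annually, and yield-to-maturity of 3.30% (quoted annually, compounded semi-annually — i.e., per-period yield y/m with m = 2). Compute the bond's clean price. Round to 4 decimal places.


Coupon per period c = face * coupon_rate / m = 3.450000
Periods per year m = 2; per-period yield y/m = 0.016500
Number of cashflows N = 6
Cashflows (t years, CF_t, discount factor 1/(1+y/m)^(m*t), PV):
  t = 0.5000: CF_t = 3.450000, DF = 0.983768, PV = 3.393999
  t = 1.0000: CF_t = 3.450000, DF = 0.967799, PV = 3.338907
  t = 1.5000: CF_t = 3.450000, DF = 0.952090, PV = 3.284709
  t = 2.0000: CF_t = 3.450000, DF = 0.936635, PV = 3.231391
  t = 2.5000: CF_t = 3.450000, DF = 0.921432, PV = 3.178939
  t = 3.0000: CF_t = 103.450000, DF = 0.906475, PV = 93.774811
Price P = sum_t PV_t = 110.202757

Answer: Price = 110.2028


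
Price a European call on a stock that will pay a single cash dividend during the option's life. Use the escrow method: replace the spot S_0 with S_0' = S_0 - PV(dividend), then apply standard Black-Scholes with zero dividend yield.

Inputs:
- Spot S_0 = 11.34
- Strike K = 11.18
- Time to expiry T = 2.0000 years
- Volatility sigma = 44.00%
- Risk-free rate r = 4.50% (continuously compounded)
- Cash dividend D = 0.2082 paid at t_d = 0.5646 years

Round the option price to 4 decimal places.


PV(D) = D * exp(-r * t_d) = 0.2082 * 0.97491304 = 0.20297690
S_0' = S_0 - PV(D) = 11.3400 - 0.20297690 = 11.13702310
d1 = (ln(S_0'/K) + (r + sigma^2/2)*T) / (sigma*sqrt(T)) = 0.44957288
d2 = d1 - sigma*sqrt(T) = -0.17268109
exp(-rT) = 0.91393119
N(d1) = 0.67349077; N(d2) = 0.43145105
C = S_0' * N(d1) - K * exp(-rT) * N(d2) = 11.13702310 * 0.67349077 - 11.1800 * 0.91393119 * 0.43145105 = 3.0922

Answer: Price = 3.0922


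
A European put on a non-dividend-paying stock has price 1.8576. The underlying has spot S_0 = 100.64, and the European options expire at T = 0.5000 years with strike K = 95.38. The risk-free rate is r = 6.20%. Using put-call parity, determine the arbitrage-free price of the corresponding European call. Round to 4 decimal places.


Answer: Call price = 10.0290

Derivation:
Put-call parity: C - P = S_0 * exp(-qT) - K * exp(-rT).
S_0 * exp(-qT) = 100.6400 * 1.00000000 = 100.64000000
K * exp(-rT) = 95.3800 * 0.96947557 = 92.46858016
C = P + S*exp(-qT) - K*exp(-rT)
C = 1.8576 + 100.64000000 - 92.46858016 = 10.0290


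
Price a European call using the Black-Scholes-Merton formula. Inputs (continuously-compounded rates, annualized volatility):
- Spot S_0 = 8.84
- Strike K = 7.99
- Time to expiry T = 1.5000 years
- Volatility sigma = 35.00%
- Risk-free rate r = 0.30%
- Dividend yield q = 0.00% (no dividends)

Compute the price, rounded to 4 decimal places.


d1 = (ln(S/K) + (r - q + 0.5*sigma^2) * T) / (sigma * sqrt(T)) = 0.46066998
d2 = d1 - sigma * sqrt(T) = 0.03200927
exp(-rT) = 0.99551011; exp(-qT) = 1.00000000
C = S_0 * exp(-qT) * N(d1) - K * exp(-rT) * N(d2)
N(d1) = 0.67748230; N(d2) = 0.51276767
C = 8.8400 * 1.00000000 * 0.67748230 - 7.9900 * 0.99551011 * 0.51276767 = 1.9103

Answer: Price = 1.9103


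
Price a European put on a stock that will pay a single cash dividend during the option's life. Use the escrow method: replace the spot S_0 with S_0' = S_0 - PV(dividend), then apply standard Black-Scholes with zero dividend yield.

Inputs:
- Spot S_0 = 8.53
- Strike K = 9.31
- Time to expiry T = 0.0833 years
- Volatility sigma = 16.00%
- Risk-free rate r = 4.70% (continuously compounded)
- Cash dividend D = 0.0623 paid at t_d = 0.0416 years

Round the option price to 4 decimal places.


Answer: Price = 0.8096

Derivation:
PV(D) = D * exp(-r * t_d) = 0.0623 * 0.99804671 = 0.06217831
S_0' = S_0 - PV(D) = 8.5300 - 0.06217831 = 8.46782169
d1 = (ln(S_0'/K) + (r + sigma^2/2)*T) / (sigma*sqrt(T)) = -1.94536212
d2 = d1 - sigma*sqrt(T) = -1.99154090
exp(-rT) = 0.99609255
N(-d1) = 0.97413429; N(-d2) = 0.97678927
P = K * exp(-rT) * N(-d2) - S_0' * N(-d1) = 9.3100 * 0.99609255 * 0.97678927 - 8.46782169 * 0.97413429 = 0.8096


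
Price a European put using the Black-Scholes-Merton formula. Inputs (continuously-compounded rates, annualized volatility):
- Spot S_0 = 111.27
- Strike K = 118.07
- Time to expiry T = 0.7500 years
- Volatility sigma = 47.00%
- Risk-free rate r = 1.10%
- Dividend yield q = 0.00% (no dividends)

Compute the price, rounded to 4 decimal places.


Answer: Price = 21.4721

Derivation:
d1 = (ln(S/K) + (r - q + 0.5*sigma^2) * T) / (sigma * sqrt(T)) = 0.07805164
d2 = d1 - sigma * sqrt(T) = -0.32898030
exp(-rT) = 0.99178394; exp(-qT) = 1.00000000
P = K * exp(-rT) * N(-d2) - S_0 * exp(-qT) * N(-d1)
N(-d1) = 0.46889349; N(-d2) = 0.62891471
P = 118.0700 * 0.99178394 * 0.62891471 - 111.2700 * 1.00000000 * 0.46889349 = 21.4721


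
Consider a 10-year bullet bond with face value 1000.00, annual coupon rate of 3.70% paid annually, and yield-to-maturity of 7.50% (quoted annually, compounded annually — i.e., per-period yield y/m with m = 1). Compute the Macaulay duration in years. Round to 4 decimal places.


Answer: Macaulay duration = 8.2506 years

Derivation:
Coupon per period c = face * coupon_rate / m = 37.000000
Periods per year m = 1; per-period yield y/m = 0.075000
Number of cashflows N = 10
Cashflows (t years, CF_t, discount factor 1/(1+y/m)^(m*t), PV):
  t = 1.0000: CF_t = 37.000000, DF = 0.930233, PV = 34.418605
  t = 2.0000: CF_t = 37.000000, DF = 0.865333, PV = 32.017307
  t = 3.0000: CF_t = 37.000000, DF = 0.804961, PV = 29.783541
  t = 4.0000: CF_t = 37.000000, DF = 0.748801, PV = 27.705620
  t = 5.0000: CF_t = 37.000000, DF = 0.696559, PV = 25.772669
  t = 6.0000: CF_t = 37.000000, DF = 0.647962, PV = 23.974576
  t = 7.0000: CF_t = 37.000000, DF = 0.602755, PV = 22.301931
  t = 8.0000: CF_t = 37.000000, DF = 0.560702, PV = 20.745983
  t = 9.0000: CF_t = 37.000000, DF = 0.521583, PV = 19.298588
  t = 10.0000: CF_t = 1037.000000, DF = 0.485194, PV = 503.146104
Price P = sum_t PV_t = 739.164924
Macaulay numerator sum_t t * PV_t:
  t * PV_t at t = 1.0000: 34.418605
  t * PV_t at t = 2.0000: 64.034613
  t * PV_t at t = 3.0000: 89.350623
  t * PV_t at t = 4.0000: 110.822478
  t * PV_t at t = 5.0000: 128.863347
  t * PV_t at t = 6.0000: 143.847457
  t * PV_t at t = 7.0000: 156.113519
  t * PV_t at t = 8.0000: 165.967861
  t * PV_t at t = 9.0000: 173.687296
  t * PV_t at t = 10.0000: 5031.461036
Macaulay duration D = (sum_t t * PV_t) / P = 6098.566837 / 739.164924 = 8.250617


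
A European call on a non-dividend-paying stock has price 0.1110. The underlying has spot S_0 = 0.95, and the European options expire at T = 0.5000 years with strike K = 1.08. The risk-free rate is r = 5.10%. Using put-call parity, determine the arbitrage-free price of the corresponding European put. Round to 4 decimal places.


Answer: Put price = 0.2138

Derivation:
Put-call parity: C - P = S_0 * exp(-qT) - K * exp(-rT).
S_0 * exp(-qT) = 0.9500 * 1.00000000 = 0.95000000
K * exp(-rT) = 1.0800 * 0.97482238 = 1.05280817
P = C - S*exp(-qT) + K*exp(-rT)
P = 0.1110 - 0.95000000 + 1.05280817 = 0.2138


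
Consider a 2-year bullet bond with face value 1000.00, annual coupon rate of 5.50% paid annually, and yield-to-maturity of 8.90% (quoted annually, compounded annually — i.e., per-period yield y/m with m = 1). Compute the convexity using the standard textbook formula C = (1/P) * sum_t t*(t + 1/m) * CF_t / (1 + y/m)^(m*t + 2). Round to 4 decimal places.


Answer: Convexity = 4.8782

Derivation:
Coupon per period c = face * coupon_rate / m = 55.000000
Periods per year m = 1; per-period yield y/m = 0.089000
Number of cashflows N = 2
Cashflows (t years, CF_t, discount factor 1/(1+y/m)^(m*t), PV):
  t = 1.0000: CF_t = 55.000000, DF = 0.918274, PV = 50.505051
  t = 2.0000: CF_t = 1055.000000, DF = 0.843226, PV = 889.603945
Price P = sum_t PV_t = 940.108995
Convexity numerator sum_t t*(t + 1/m) * CF_t / (1+y/m)^(m*t + 2):
  t = 1.0000: term = 85.174393
  t = 2.0000: term = 4500.825662
Convexity = (1/P) * sum = 4586.000055 / 940.108995 = 4.878158


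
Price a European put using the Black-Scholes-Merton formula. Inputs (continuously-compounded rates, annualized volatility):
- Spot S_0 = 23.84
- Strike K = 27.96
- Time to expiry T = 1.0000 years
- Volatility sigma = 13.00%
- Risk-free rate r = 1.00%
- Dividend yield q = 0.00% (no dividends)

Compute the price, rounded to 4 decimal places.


Answer: Price = 4.0492

Derivation:
d1 = (ln(S/K) + (r - q + 0.5*sigma^2) * T) / (sigma * sqrt(T)) = -1.08430827
d2 = d1 - sigma * sqrt(T) = -1.21430827
exp(-rT) = 0.99004983; exp(-qT) = 1.00000000
P = K * exp(-rT) * N(-d2) - S_0 * exp(-qT) * N(-d1)
N(-d1) = 0.86088593; N(-d2) = 0.88768499
P = 27.9600 * 0.99004983 * 0.88768499 - 23.8400 * 1.00000000 * 0.86088593 = 4.0492


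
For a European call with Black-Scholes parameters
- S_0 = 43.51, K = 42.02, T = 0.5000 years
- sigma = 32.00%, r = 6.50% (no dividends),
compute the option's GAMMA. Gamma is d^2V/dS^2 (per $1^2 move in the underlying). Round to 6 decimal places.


d1 = 0.4107631964; d2 = 0.1844890264
phi(d1) = 0.3666668038; exp(-qT) = 1.0000000000; exp(-rT) = 0.9680224498
Gamma = exp(-qT) * phi(d1) / (S * sigma * sqrt(T)) = 1.0000000000 * 0.3666668038 / (43.5100 * 0.3200 * 0.7071067812) = 0.037243

Answer: Gamma = 0.037243


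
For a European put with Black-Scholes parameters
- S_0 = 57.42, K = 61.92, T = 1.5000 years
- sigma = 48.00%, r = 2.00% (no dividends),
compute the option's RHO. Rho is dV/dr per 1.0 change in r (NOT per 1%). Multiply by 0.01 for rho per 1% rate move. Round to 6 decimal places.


Answer: Rho = -58.116780

Derivation:
d1 = 0.2166258058; d2 = -0.3712517325
phi(d1) = 0.3896907111; exp(-qT) = 1.0000000000; exp(-rT) = 0.9704455335
N(-d2) = 0.6447749776
Rho = -K*T*exp(-rT)*N(-d2) = -61.9200 * 1.5000 * 0.9704455335 * 0.6447749776 = -58.116780


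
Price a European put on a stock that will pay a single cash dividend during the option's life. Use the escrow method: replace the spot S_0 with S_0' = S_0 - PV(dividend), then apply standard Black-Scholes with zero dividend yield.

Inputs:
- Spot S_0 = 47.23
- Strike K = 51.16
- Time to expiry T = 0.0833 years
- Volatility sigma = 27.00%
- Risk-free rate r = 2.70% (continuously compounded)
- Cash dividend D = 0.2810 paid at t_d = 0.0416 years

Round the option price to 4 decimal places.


PV(D) = D * exp(-r * t_d) = 0.2810 * 0.99887743 = 0.28068456
S_0' = S_0 - PV(D) = 47.2300 - 0.28068456 = 46.94931544
d1 = (ln(S_0'/K) + (r + sigma^2/2)*T) / (sigma*sqrt(T)) = -1.03435627
d2 = d1 - sigma*sqrt(T) = -1.11228296
exp(-rT) = 0.99775343
N(-d1) = 0.84951518; N(-d2) = 0.86699175
P = K * exp(-rT) * N(-d2) - S_0' * N(-d1) = 51.1600 * 0.99775343 * 0.86699175 - 46.94931544 * 0.84951518 = 4.3715

Answer: Price = 4.3715


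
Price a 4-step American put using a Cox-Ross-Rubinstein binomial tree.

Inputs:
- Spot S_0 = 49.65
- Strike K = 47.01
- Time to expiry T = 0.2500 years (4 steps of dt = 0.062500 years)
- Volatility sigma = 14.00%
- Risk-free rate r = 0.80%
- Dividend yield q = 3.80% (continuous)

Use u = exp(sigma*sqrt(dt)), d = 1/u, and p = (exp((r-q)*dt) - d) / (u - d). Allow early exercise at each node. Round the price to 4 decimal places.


dt = T/N = 0.062500
u = exp(sigma*sqrt(dt)) = 1.035620; d = 1/u = 0.965605
p = (exp((r-q)*dt) - d) / (u - d) = 0.464496
Discount per step: exp(-r*dt) = 0.999500
Stock lattice S(k, i) with i counting down-moves:
  k=0: S(0,0) = 49.6500
  k=1: S(1,0) = 51.4185; S(1,1) = 47.9423
  k=2: S(2,0) = 53.2500; S(2,1) = 49.6500; S(2,2) = 46.2934
  k=3: S(3,0) = 55.1468; S(3,1) = 51.4185; S(3,2) = 47.9423; S(3,3) = 44.7011
  k=4: S(4,0) = 57.1111; S(4,1) = 53.2500; S(4,2) = 49.6500; S(4,3) = 46.2934; S(4,4) = 43.1636
Terminal payoffs V(N, i) = max(K - S_T, 0):
  V(4,0) = 0.000000; V(4,1) = 0.000000; V(4,2) = 0.000000; V(4,3) = 0.716647; V(4,4) = 3.846364
Backward induction: V(k, i) = exp(-r*dt) * [p * V(k+1, i) + (1-p) * V(k+1, i+1)]; then take max(V_cont, immediate exercise) for American.
  V(3,0) = exp(-r*dt) * [p*0.000000 + (1-p)*0.000000] = 0.000000; exercise = 0.000000; V(3,0) = max -> 0.000000
  V(3,1) = exp(-r*dt) * [p*0.000000 + (1-p)*0.000000] = 0.000000; exercise = 0.000000; V(3,1) = max -> 0.000000
  V(3,2) = exp(-r*dt) * [p*0.000000 + (1-p)*0.716647] = 0.383576; exercise = 0.000000; V(3,2) = max -> 0.383576
  V(3,3) = exp(-r*dt) * [p*0.716647 + (1-p)*3.846364] = 2.391427; exercise = 2.308887; V(3,3) = max -> 2.391427
  V(2,0) = exp(-r*dt) * [p*0.000000 + (1-p)*0.000000] = 0.000000; exercise = 0.000000; V(2,0) = max -> 0.000000
  V(2,1) = exp(-r*dt) * [p*0.000000 + (1-p)*0.383576] = 0.205304; exercise = 0.000000; V(2,1) = max -> 0.205304
  V(2,2) = exp(-r*dt) * [p*0.383576 + (1-p)*2.391427] = 1.458060; exercise = 0.716647; V(2,2) = max -> 1.458060
  V(1,0) = exp(-r*dt) * [p*0.000000 + (1-p)*0.205304] = 0.109886; exercise = 0.000000; V(1,0) = max -> 0.109886
  V(1,1) = exp(-r*dt) * [p*0.205304 + (1-p)*1.458060] = 0.875722; exercise = 0.000000; V(1,1) = max -> 0.875722
  V(0,0) = exp(-r*dt) * [p*0.109886 + (1-p)*0.875722] = 0.519734; exercise = 0.000000; V(0,0) = max -> 0.519734

Answer: Price = V(0,0) = 0.5197


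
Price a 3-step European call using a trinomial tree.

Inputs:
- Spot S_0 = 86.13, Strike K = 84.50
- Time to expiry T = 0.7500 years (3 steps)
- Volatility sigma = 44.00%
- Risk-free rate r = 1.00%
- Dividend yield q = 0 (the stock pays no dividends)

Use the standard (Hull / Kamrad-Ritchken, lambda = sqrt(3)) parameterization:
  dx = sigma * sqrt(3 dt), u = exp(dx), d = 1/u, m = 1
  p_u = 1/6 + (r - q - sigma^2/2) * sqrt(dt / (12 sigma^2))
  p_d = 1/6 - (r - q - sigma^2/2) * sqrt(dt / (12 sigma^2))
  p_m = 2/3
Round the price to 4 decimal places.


Answer: Price = V(0,0) = 12.9986

Derivation:
dt = T/N = 0.250000; dx = sigma*sqrt(3*dt) = 0.381051
u = exp(dx) = 1.463823; d = 1/u = 0.683143
p_u = 0.138193, p_m = 0.666667, p_d = 0.195141
Discount per step: exp(-r*dt) = 0.997503
Stock lattice S(k, j) with j the centered position index:
  k=0: S(0,+0) = 86.1300
  k=1: S(1,-1) = 58.8391; S(1,+0) = 86.1300; S(1,+1) = 126.0790
  k=2: S(2,-2) = 40.1955; S(2,-1) = 58.8391; S(2,+0) = 86.1300; S(2,+1) = 126.0790; S(2,+2) = 184.5573
  k=3: S(3,-3) = 27.4593; S(3,-2) = 40.1955; S(3,-1) = 58.8391; S(3,+0) = 86.1300; S(3,+1) = 126.0790; S(3,+2) = 184.5573; S(3,+3) = 270.1592
Terminal payoffs V(N, j) = max(S_T - K, 0):
  V(3,-3) = 0.000000; V(3,-2) = 0.000000; V(3,-1) = 0.000000; V(3,+0) = 1.630000; V(3,+1) = 41.579034; V(3,+2) = 100.057328; V(3,+3) = 185.659173
Backward induction: V(k, j) = exp(-r*dt) * [p_u * V(k+1, j+1) + p_m * V(k+1, j) + p_d * V(k+1, j-1)]
  V(2,-2) = exp(-r*dt) * [p_u*0.000000 + p_m*0.000000 + p_d*0.000000] = 0.000000
  V(2,-1) = exp(-r*dt) * [p_u*1.630000 + p_m*0.000000 + p_d*0.000000] = 0.224692
  V(2,+0) = exp(-r*dt) * [p_u*41.579034 + p_m*1.630000 + p_d*0.000000] = 6.815530
  V(2,+1) = exp(-r*dt) * [p_u*100.057328 + p_m*41.579034 + p_d*1.630000] = 41.760106
  V(2,+2) = exp(-r*dt) * [p_u*185.659173 + p_m*100.057328 + p_d*41.579034] = 100.224527
  V(1,-1) = exp(-r*dt) * [p_u*6.815530 + p_m*0.224692 + p_d*0.000000] = 1.088926
  V(1,+0) = exp(-r*dt) * [p_u*41.760106 + p_m*6.815530 + p_d*0.224692] = 10.332615
  V(1,+1) = exp(-r*dt) * [p_u*100.224527 + p_m*41.760106 + p_d*6.815530] = 42.912948
  V(0,+0) = exp(-r*dt) * [p_u*42.912948 + p_m*10.332615 + p_d*1.088926] = 12.998627


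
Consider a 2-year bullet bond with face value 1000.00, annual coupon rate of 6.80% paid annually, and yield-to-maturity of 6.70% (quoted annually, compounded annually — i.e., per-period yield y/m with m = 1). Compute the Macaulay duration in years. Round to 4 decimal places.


Coupon per period c = face * coupon_rate / m = 68.000000
Periods per year m = 1; per-period yield y/m = 0.067000
Number of cashflows N = 2
Cashflows (t years, CF_t, discount factor 1/(1+y/m)^(m*t), PV):
  t = 1.0000: CF_t = 68.000000, DF = 0.937207, PV = 63.730084
  t = 2.0000: CF_t = 1068.000000, DF = 0.878357, PV = 938.085480
Price P = sum_t PV_t = 1001.815564
Macaulay numerator sum_t t * PV_t:
  t * PV_t at t = 1.0000: 63.730084
  t * PV_t at t = 2.0000: 1876.170960
Macaulay duration D = (sum_t t * PV_t) / P = 1939.901044 / 1001.815564 = 1.936385

Answer: Macaulay duration = 1.9364 years


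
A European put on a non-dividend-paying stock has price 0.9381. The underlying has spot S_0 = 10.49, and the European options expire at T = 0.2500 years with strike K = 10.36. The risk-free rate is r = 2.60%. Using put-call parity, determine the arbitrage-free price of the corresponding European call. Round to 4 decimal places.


Put-call parity: C - P = S_0 * exp(-qT) - K * exp(-rT).
S_0 * exp(-qT) = 10.4900 * 1.00000000 = 10.49000000
K * exp(-rT) = 10.3600 * 0.99352108 = 10.29287838
C = P + S*exp(-qT) - K*exp(-rT)
C = 0.9381 + 10.49000000 - 10.29287838 = 1.1352

Answer: Call price = 1.1352


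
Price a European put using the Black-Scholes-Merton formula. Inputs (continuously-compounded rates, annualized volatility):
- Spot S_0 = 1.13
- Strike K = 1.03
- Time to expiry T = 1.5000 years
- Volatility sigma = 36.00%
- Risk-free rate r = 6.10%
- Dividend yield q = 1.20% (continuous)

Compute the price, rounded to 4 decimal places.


d1 = (ln(S/K) + (r - q + 0.5*sigma^2) * T) / (sigma * sqrt(T)) = 0.59730996
d2 = d1 - sigma * sqrt(T) = 0.15640180
exp(-rT) = 0.91256132; exp(-qT) = 0.98216103
P = K * exp(-rT) * N(-d2) - S_0 * exp(-qT) * N(-d1)
N(-d1) = 0.27515023; N(-d2) = 0.43785816
P = 1.0300 * 0.91256132 * 0.43785816 - 1.1300 * 0.98216103 * 0.27515023 = 0.1062

Answer: Price = 0.1062


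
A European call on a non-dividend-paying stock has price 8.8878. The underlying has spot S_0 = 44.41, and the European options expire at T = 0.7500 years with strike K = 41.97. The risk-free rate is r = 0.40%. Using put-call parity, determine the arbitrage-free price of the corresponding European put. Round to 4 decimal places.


Answer: Put price = 6.3221

Derivation:
Put-call parity: C - P = S_0 * exp(-qT) - K * exp(-rT).
S_0 * exp(-qT) = 44.4100 * 1.00000000 = 44.41000000
K * exp(-rT) = 41.9700 * 0.99700450 = 41.84427868
P = C - S*exp(-qT) + K*exp(-rT)
P = 8.8878 - 44.41000000 + 41.84427868 = 6.3221


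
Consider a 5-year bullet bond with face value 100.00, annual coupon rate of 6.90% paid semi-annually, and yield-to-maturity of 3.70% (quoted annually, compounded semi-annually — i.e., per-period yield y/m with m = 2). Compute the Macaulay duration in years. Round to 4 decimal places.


Answer: Macaulay duration = 4.3655 years

Derivation:
Coupon per period c = face * coupon_rate / m = 3.450000
Periods per year m = 2; per-period yield y/m = 0.018500
Number of cashflows N = 10
Cashflows (t years, CF_t, discount factor 1/(1+y/m)^(m*t), PV):
  t = 0.5000: CF_t = 3.450000, DF = 0.981836, PV = 3.387334
  t = 1.0000: CF_t = 3.450000, DF = 0.964002, PV = 3.325807
  t = 1.5000: CF_t = 3.450000, DF = 0.946492, PV = 3.265397
  t = 2.0000: CF_t = 3.450000, DF = 0.929300, PV = 3.206084
  t = 2.5000: CF_t = 3.450000, DF = 0.912420, PV = 3.147849
  t = 3.0000: CF_t = 3.450000, DF = 0.895847, PV = 3.090672
  t = 3.5000: CF_t = 3.450000, DF = 0.879575, PV = 3.034533
  t = 4.0000: CF_t = 3.450000, DF = 0.863598, PV = 2.979414
  t = 4.5000: CF_t = 3.450000, DF = 0.847912, PV = 2.925296
  t = 5.0000: CF_t = 103.450000, DF = 0.832510, PV = 86.123201
Price P = sum_t PV_t = 114.485587
Macaulay numerator sum_t t * PV_t:
  t * PV_t at t = 0.5000: 1.693667
  t * PV_t at t = 1.0000: 3.325807
  t * PV_t at t = 1.5000: 4.898096
  t * PV_t at t = 2.0000: 6.412169
  t * PV_t at t = 2.5000: 7.869623
  t * PV_t at t = 3.0000: 9.272016
  t * PV_t at t = 3.5000: 10.620865
  t * PV_t at t = 4.0000: 11.917655
  t * PV_t at t = 4.5000: 13.163831
  t * PV_t at t = 5.0000: 430.616003
Macaulay duration D = (sum_t t * PV_t) / P = 499.789733 / 114.485587 = 4.365525


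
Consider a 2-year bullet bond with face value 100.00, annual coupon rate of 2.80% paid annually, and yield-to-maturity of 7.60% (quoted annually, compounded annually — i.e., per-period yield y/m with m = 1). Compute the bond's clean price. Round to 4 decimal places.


Answer: Price = 91.3932

Derivation:
Coupon per period c = face * coupon_rate / m = 2.800000
Periods per year m = 1; per-period yield y/m = 0.076000
Number of cashflows N = 2
Cashflows (t years, CF_t, discount factor 1/(1+y/m)^(m*t), PV):
  t = 1.0000: CF_t = 2.800000, DF = 0.929368, PV = 2.602230
  t = 2.0000: CF_t = 102.800000, DF = 0.863725, PV = 88.790923
Price P = sum_t PV_t = 91.393154


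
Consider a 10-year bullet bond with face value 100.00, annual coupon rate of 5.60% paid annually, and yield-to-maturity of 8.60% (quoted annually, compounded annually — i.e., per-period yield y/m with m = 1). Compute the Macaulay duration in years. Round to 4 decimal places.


Coupon per period c = face * coupon_rate / m = 5.600000
Periods per year m = 1; per-period yield y/m = 0.086000
Number of cashflows N = 10
Cashflows (t years, CF_t, discount factor 1/(1+y/m)^(m*t), PV):
  t = 1.0000: CF_t = 5.600000, DF = 0.920810, PV = 5.156538
  t = 2.0000: CF_t = 5.600000, DF = 0.847892, PV = 4.748193
  t = 3.0000: CF_t = 5.600000, DF = 0.780747, PV = 4.372185
  t = 4.0000: CF_t = 5.600000, DF = 0.718920, PV = 4.025953
  t = 5.0000: CF_t = 5.600000, DF = 0.661989, PV = 3.707139
  t = 6.0000: CF_t = 5.600000, DF = 0.609566, PV = 3.413572
  t = 7.0000: CF_t = 5.600000, DF = 0.561295, PV = 3.143252
  t = 8.0000: CF_t = 5.600000, DF = 0.516846, PV = 2.894339
  t = 9.0000: CF_t = 5.600000, DF = 0.475917, PV = 2.665137
  t = 10.0000: CF_t = 105.600000, DF = 0.438230, PV = 46.277050
Price P = sum_t PV_t = 80.403360
Macaulay numerator sum_t t * PV_t:
  t * PV_t at t = 1.0000: 5.156538
  t * PV_t at t = 2.0000: 9.496386
  t * PV_t at t = 3.0000: 13.116556
  t * PV_t at t = 4.0000: 16.103813
  t * PV_t at t = 5.0000: 18.535696
  t * PV_t at t = 6.0000: 20.481432
  t * PV_t at t = 7.0000: 22.002767
  t * PV_t at t = 8.0000: 23.154714
  t * PV_t at t = 9.0000: 23.986236
  t * PV_t at t = 10.0000: 462.770499
Macaulay duration D = (sum_t t * PV_t) / P = 614.804637 / 80.403360 = 7.646504

Answer: Macaulay duration = 7.6465 years


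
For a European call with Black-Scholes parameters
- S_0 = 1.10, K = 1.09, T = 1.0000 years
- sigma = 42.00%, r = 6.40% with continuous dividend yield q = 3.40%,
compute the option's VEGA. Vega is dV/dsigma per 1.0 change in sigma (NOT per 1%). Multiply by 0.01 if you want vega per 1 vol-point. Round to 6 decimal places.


Answer: Vega = 0.405115

Derivation:
d1 = 0.3031725799; d2 = -0.1168274201
phi(d1) = 0.3810230756; exp(-qT) = 0.9665715046; exp(-rT) = 0.9380049995
Vega = S * exp(-qT) * phi(d1) * sqrt(T) = 1.1000 * 0.9665715046 * 0.3810230756 * 1.0000000000 = 0.405115


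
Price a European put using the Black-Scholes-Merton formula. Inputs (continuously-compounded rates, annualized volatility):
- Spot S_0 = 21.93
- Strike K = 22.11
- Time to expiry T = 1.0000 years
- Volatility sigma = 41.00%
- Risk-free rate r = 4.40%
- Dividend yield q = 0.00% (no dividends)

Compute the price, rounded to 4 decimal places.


Answer: Price = 3.1267

Derivation:
d1 = (ln(S/K) + (r - q + 0.5*sigma^2) * T) / (sigma * sqrt(T)) = 0.29237943
d2 = d1 - sigma * sqrt(T) = -0.11762057
exp(-rT) = 0.95695396; exp(-qT) = 1.00000000
P = K * exp(-rT) * N(-d2) - S_0 * exp(-qT) * N(-d1)
N(-d1) = 0.38499827; N(-d2) = 0.54681585
P = 22.1100 * 0.95695396 * 0.54681585 - 21.9300 * 1.00000000 * 0.38499827 = 3.1267


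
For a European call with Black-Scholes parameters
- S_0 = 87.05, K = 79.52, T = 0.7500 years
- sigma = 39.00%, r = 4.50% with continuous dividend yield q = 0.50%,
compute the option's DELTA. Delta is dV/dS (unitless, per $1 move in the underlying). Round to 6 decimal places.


Answer: Delta = 0.697785

Derivation:
d1 = 0.5255711399; d2 = 0.1878212324
phi(d1) = 0.3474790009; exp(-qT) = 0.9962570225; exp(-rT) = 0.9668131777
N(d1) = 0.7004068934
Delta = exp(-qT) * N(d1) = 0.9962570225 * 0.7004068934 = 0.697785


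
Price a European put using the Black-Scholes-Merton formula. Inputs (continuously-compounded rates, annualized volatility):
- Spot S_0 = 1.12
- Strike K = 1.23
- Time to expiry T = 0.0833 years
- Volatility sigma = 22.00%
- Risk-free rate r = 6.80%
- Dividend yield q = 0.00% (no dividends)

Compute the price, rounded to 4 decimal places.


d1 = (ln(S/K) + (r - q + 0.5*sigma^2) * T) / (sigma * sqrt(T)) = -1.35450200
d2 = d1 - sigma * sqrt(T) = -1.41799783
exp(-rT) = 0.99435161; exp(-qT) = 1.00000000
P = K * exp(-rT) * N(-d2) - S_0 * exp(-qT) * N(-d1)
N(-d1) = 0.91221186; N(-d2) = 0.92190430
P = 1.2300 * 0.99435161 * 0.92190430 - 1.1200 * 1.00000000 * 0.91221186 = 0.1059

Answer: Price = 0.1059


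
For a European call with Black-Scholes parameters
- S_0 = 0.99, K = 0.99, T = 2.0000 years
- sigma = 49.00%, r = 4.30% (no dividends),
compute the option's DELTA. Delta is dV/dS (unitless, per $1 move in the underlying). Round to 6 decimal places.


d1 = 0.4705867783; d2 = -0.2223778673
phi(d1) = 0.3571267597; exp(-qT) = 1.0000000000; exp(-rT) = 0.9175942312
N(d1) = 0.6810320744
Delta = exp(-qT) * N(d1) = 1.0000000000 * 0.6810320744 = 0.681032

Answer: Delta = 0.681032


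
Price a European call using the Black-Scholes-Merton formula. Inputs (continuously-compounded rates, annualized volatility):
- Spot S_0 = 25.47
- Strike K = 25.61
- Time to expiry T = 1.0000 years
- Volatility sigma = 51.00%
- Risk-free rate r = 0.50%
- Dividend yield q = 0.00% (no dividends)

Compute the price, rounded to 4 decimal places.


Answer: Price = 5.1216

Derivation:
d1 = (ln(S/K) + (r - q + 0.5*sigma^2) * T) / (sigma * sqrt(T)) = 0.25405566
d2 = d1 - sigma * sqrt(T) = -0.25594434
exp(-rT) = 0.99501248; exp(-qT) = 1.00000000
C = S_0 * exp(-qT) * N(d1) - K * exp(-rT) * N(d2)
N(d1) = 0.60027372; N(d2) = 0.39899691
C = 25.4700 * 1.00000000 * 0.60027372 - 25.6100 * 0.99501248 * 0.39899691 = 5.1216


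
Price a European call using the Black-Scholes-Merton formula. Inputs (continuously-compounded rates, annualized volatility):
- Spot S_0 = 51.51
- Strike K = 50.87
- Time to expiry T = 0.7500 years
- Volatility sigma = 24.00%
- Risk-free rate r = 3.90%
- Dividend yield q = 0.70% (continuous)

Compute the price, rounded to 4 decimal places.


d1 = (ln(S/K) + (r - q + 0.5*sigma^2) * T) / (sigma * sqrt(T)) = 0.27954629
d2 = d1 - sigma * sqrt(T) = 0.07170019
exp(-rT) = 0.97117364; exp(-qT) = 0.99476376
C = S_0 * exp(-qT) * N(d1) - K * exp(-rT) * N(d2)
N(d1) = 0.61008719; N(d2) = 0.52857975
C = 51.5100 * 0.99476376 * 0.61008719 - 50.8700 * 0.97117364 * 0.52857975 = 5.1473

Answer: Price = 5.1473


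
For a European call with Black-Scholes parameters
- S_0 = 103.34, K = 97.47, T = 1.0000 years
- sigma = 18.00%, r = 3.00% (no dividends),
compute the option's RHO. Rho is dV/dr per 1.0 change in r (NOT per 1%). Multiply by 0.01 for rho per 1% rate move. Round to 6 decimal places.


Answer: Rho = 62.050049

Derivation:
d1 = 0.5815549139; d2 = 0.4015549139
phi(d1) = 0.3368755879; exp(-qT) = 1.0000000000; exp(-rT) = 0.9704455335
N(d2) = 0.6559941917
Rho = K*T*exp(-rT)*N(d2) = 97.4700 * 1.0000 * 0.9704455335 * 0.6559941917 = 62.050049


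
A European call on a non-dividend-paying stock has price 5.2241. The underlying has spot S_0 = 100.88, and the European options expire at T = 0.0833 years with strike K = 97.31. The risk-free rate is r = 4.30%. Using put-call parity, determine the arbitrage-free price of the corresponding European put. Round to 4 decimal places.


Answer: Put price = 1.3062

Derivation:
Put-call parity: C - P = S_0 * exp(-qT) - K * exp(-rT).
S_0 * exp(-qT) = 100.8800 * 1.00000000 = 100.88000000
K * exp(-rT) = 97.3100 * 0.99642451 = 96.96206881
P = C - S*exp(-qT) + K*exp(-rT)
P = 5.2241 - 100.88000000 + 96.96206881 = 1.3062


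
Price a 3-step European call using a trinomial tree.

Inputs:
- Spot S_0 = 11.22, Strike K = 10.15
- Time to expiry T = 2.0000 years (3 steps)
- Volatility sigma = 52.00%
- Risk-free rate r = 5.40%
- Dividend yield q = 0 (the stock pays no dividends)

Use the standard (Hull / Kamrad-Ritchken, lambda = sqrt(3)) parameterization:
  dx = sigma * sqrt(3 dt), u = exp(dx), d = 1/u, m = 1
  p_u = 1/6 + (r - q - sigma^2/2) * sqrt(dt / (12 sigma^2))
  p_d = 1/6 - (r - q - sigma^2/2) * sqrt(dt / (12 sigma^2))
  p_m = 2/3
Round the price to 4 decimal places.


Answer: Price = V(0,0) = 3.9208

Derivation:
dt = T/N = 0.666667; dx = sigma*sqrt(3*dt) = 0.735391
u = exp(dx) = 2.086298; d = 1/u = 0.479318
p_u = 0.129861, p_m = 0.666667, p_d = 0.203472
Discount per step: exp(-r*dt) = 0.964640
Stock lattice S(k, j) with j the centered position index:
  k=0: S(0,+0) = 11.2200
  k=1: S(1,-1) = 5.3779; S(1,+0) = 11.2200; S(1,+1) = 23.4083
  k=2: S(2,-2) = 2.5777; S(2,-1) = 5.3779; S(2,+0) = 11.2200; S(2,+1) = 23.4083; S(2,+2) = 48.8366
  k=3: S(3,-3) = 1.2356; S(3,-2) = 2.5777; S(3,-1) = 5.3779; S(3,+0) = 11.2200; S(3,+1) = 23.4083; S(3,+2) = 48.8366; S(3,+3) = 101.8877
Terminal payoffs V(N, j) = max(S_T - K, 0):
  V(3,-3) = 0.000000; V(3,-2) = 0.000000; V(3,-1) = 0.000000; V(3,+0) = 1.070000; V(3,+1) = 13.258260; V(3,+2) = 38.686599; V(3,+3) = 91.737683
Backward induction: V(k, j) = exp(-r*dt) * [p_u * V(k+1, j+1) + p_m * V(k+1, j) + p_d * V(k+1, j-1)]
  V(2,-2) = exp(-r*dt) * [p_u*0.000000 + p_m*0.000000 + p_d*0.000000] = 0.000000
  V(2,-1) = exp(-r*dt) * [p_u*1.070000 + p_m*0.000000 + p_d*0.000000] = 0.134038
  V(2,+0) = exp(-r*dt) * [p_u*13.258260 + p_m*1.070000 + p_d*0.000000] = 2.348959
  V(2,+1) = exp(-r*dt) * [p_u*38.686599 + p_m*13.258260 + p_d*1.070000] = 13.582550
  V(2,+2) = exp(-r*dt) * [p_u*91.737683 + p_m*38.686599 + p_d*13.258260] = 38.973292
  V(1,-1) = exp(-r*dt) * [p_u*2.348959 + p_m*0.134038 + p_d*0.000000] = 0.380451
  V(1,+0) = exp(-r*dt) * [p_u*13.582550 + p_m*2.348959 + p_d*0.134038] = 3.238382
  V(1,+1) = exp(-r*dt) * [p_u*38.973292 + p_m*13.582550 + p_d*2.348959] = 14.078044
  V(0,+0) = exp(-r*dt) * [p_u*14.078044 + p_m*3.238382 + p_d*0.380451] = 3.920799


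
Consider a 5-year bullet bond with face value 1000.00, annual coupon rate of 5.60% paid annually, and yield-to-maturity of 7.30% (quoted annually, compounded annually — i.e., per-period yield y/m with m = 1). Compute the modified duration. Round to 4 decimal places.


Answer: Modified duration = 4.1717

Derivation:
Coupon per period c = face * coupon_rate / m = 56.000000
Periods per year m = 1; per-period yield y/m = 0.073000
Number of cashflows N = 5
Cashflows (t years, CF_t, discount factor 1/(1+y/m)^(m*t), PV):
  t = 1.0000: CF_t = 56.000000, DF = 0.931966, PV = 52.190121
  t = 2.0000: CF_t = 56.000000, DF = 0.868561, PV = 48.639442
  t = 3.0000: CF_t = 56.000000, DF = 0.809470, PV = 45.330328
  t = 4.0000: CF_t = 56.000000, DF = 0.754399, PV = 42.246345
  t = 5.0000: CF_t = 1056.000000, DF = 0.703075, PV = 742.446746
Price P = sum_t PV_t = 930.852982
First compute Macaulay numerator sum_t t * PV_t:
  t * PV_t at t = 1.0000: 52.190121
  t * PV_t at t = 2.0000: 97.278884
  t * PV_t at t = 3.0000: 135.990984
  t * PV_t at t = 4.0000: 168.985379
  t * PV_t at t = 5.0000: 3712.233732
Macaulay duration D = 4166.679100 / 930.852982 = 4.476195
Modified duration = D / (1 + y/m) = 4.476195 / (1 + 0.073000) = 4.171663
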